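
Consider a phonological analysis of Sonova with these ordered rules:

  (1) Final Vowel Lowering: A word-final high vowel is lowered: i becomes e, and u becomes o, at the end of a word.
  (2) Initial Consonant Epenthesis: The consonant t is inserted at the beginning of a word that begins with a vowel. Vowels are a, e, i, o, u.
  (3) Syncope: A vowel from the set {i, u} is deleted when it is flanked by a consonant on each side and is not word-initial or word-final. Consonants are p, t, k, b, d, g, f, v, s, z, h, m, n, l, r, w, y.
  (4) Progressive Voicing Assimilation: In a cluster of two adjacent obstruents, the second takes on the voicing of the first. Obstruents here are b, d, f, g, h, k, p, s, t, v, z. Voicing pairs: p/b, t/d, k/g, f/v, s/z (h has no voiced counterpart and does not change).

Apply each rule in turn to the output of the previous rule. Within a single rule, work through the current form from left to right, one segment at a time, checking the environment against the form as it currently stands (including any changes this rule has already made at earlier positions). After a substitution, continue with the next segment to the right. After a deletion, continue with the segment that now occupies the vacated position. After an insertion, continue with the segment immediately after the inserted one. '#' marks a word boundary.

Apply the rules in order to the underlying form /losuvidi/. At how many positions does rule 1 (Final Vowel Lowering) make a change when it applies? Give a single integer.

1

(1) Final Vowel Lowering: [losuvidi] → [losuvide]
(2) Initial Consonant Epenthesis: no change — [losuvide]
(3) Syncope: [losuvide] → [losvde]
(4) Progressive Voicing Assimilation: [losvde] → [losfte]
Rule 1 changed 1 position(s).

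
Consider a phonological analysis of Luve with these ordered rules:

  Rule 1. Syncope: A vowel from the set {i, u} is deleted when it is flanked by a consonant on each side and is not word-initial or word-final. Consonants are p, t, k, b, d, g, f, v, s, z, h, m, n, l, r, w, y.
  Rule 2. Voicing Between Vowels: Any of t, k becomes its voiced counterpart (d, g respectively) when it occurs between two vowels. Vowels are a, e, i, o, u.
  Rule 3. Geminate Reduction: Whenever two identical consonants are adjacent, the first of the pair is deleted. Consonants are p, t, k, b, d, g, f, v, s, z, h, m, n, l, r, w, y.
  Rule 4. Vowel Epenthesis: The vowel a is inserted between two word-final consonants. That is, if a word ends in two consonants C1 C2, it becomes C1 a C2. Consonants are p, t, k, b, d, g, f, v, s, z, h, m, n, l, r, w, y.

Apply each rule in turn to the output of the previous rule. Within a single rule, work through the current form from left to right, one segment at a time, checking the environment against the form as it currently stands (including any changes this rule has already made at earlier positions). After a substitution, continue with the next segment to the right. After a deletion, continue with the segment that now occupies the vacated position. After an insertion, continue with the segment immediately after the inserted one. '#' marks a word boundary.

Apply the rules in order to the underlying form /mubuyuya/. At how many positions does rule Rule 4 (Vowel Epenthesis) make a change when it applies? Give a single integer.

Rule 1 Syncope: [mubuyuya] → [mbyya]
Rule 2 Voicing Between Vowels: no change — [mbyya]
Rule 3 Geminate Reduction: [mbyya] → [mbya]
Rule 4 Vowel Epenthesis: no change — [mbya]
Rule Rule 4 changed 0 position(s).

0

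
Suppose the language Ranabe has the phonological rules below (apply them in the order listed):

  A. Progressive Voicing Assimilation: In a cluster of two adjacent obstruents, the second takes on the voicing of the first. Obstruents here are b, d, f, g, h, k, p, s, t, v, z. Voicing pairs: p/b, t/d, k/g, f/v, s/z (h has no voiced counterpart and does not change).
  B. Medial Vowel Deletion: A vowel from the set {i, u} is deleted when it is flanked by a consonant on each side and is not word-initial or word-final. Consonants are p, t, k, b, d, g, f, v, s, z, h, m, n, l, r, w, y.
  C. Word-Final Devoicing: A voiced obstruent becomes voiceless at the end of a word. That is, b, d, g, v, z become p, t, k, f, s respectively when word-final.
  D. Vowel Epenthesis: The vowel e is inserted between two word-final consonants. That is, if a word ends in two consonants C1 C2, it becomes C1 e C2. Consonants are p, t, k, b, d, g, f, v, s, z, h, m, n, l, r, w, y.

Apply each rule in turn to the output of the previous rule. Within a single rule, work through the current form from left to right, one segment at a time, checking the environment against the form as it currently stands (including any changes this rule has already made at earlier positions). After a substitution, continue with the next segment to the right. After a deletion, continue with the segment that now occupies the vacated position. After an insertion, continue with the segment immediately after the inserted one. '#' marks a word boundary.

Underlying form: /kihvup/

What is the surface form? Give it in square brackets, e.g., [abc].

A Progressive Voicing Assimilation: [kihvup] → [kihfup]
B Medial Vowel Deletion: [kihfup] → [khfp]
C Word-Final Devoicing: no change — [khfp]
D Vowel Epenthesis: [khfp] → [khfep]

[khfep]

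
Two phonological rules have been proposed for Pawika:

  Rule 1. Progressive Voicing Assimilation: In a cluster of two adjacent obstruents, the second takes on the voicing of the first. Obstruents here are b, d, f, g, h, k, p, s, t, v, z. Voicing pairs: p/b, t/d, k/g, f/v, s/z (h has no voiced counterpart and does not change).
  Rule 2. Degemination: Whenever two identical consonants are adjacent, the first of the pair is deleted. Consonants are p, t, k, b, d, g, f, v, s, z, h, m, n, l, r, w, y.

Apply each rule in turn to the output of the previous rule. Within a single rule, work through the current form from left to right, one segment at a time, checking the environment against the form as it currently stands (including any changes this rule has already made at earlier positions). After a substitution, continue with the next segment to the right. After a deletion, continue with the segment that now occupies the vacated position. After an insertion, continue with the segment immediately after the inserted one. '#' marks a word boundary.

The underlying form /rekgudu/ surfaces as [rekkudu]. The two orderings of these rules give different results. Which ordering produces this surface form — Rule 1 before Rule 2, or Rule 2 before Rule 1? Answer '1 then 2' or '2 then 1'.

2 then 1

Order 1 then 2:
  1 Progressive Voicing Assimilation: [rekgudu] → [rekkudu]
  2 Degemination: [rekkudu] → [rekudu]
  result: [rekudu]
Order 2 then 1:
  2 Degemination: no change — [rekgudu]
  1 Progressive Voicing Assimilation: [rekgudu] → [rekkudu]
  result: [rekkudu]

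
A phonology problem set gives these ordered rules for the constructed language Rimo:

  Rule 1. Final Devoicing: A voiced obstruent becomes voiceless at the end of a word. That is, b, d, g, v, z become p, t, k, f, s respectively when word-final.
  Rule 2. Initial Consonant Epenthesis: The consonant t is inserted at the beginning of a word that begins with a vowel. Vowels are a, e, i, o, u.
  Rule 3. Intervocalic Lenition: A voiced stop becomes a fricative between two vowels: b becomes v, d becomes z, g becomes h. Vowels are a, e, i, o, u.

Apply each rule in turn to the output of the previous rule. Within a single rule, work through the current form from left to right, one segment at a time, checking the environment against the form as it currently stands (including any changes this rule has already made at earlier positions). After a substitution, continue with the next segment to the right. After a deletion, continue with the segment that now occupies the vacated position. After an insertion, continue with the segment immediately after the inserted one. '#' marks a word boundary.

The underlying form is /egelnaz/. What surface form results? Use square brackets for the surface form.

[tehelnas]

Rule 1 Final Devoicing: [egelnaz] → [egelnas]
Rule 2 Initial Consonant Epenthesis: [egelnas] → [tegelnas]
Rule 3 Intervocalic Lenition: [tegelnas] → [tehelnas]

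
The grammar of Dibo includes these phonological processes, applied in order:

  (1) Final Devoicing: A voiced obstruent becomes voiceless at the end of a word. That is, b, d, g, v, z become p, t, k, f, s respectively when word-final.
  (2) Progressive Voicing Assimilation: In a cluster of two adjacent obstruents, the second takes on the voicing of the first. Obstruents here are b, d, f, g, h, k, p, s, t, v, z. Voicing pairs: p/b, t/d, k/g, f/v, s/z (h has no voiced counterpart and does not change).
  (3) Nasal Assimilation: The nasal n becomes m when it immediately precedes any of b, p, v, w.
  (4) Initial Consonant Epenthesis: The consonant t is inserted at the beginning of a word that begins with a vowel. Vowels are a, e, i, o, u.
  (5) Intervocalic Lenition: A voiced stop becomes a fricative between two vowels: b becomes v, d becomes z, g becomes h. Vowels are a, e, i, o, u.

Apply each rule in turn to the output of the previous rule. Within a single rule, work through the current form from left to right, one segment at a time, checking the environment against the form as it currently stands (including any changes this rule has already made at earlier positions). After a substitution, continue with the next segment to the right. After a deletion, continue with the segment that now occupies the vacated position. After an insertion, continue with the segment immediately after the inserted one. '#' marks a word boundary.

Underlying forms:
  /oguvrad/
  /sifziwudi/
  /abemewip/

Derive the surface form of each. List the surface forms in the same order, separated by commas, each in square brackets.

[tohuvrat], [sifsiwuzi], [tavemewip]

/oguvrad/:
  (1) Final Devoicing: [oguvrad] → [oguvrat]
  (2) Progressive Voicing Assimilation: no change — [oguvrat]
  (3) Nasal Assimilation: no change — [oguvrat]
  (4) Initial Consonant Epenthesis: [oguvrat] → [toguvrat]
  (5) Intervocalic Lenition: [toguvrat] → [tohuvrat]
/sifziwudi/:
  (1) Final Devoicing: no change — [sifziwudi]
  (2) Progressive Voicing Assimilation: [sifziwudi] → [sifsiwudi]
  (3) Nasal Assimilation: no change — [sifsiwudi]
  (4) Initial Consonant Epenthesis: no change — [sifsiwudi]
  (5) Intervocalic Lenition: [sifsiwudi] → [sifsiwuzi]
/abemewip/:
  (1) Final Devoicing: no change — [abemewip]
  (2) Progressive Voicing Assimilation: no change — [abemewip]
  (3) Nasal Assimilation: no change — [abemewip]
  (4) Initial Consonant Epenthesis: [abemewip] → [tabemewip]
  (5) Intervocalic Lenition: [tabemewip] → [tavemewip]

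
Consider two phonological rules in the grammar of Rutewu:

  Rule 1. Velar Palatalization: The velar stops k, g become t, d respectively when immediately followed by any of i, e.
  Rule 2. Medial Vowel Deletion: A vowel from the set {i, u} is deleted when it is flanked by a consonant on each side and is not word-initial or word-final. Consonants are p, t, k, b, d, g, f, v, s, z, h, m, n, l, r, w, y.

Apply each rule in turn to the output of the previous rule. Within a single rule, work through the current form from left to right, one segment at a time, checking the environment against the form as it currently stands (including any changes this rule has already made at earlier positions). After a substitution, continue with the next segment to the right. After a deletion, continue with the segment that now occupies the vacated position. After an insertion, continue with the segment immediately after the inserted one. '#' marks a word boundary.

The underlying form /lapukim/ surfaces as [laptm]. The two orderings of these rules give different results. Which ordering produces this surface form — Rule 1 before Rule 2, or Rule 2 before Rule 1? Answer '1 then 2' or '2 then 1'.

Order 1 then 2:
  1 Velar Palatalization: [lapukim] → [laputim]
  2 Medial Vowel Deletion: [laputim] → [laptm]
  result: [laptm]
Order 2 then 1:
  2 Medial Vowel Deletion: [lapukim] → [lapkm]
  1 Velar Palatalization: no change — [lapkm]
  result: [lapkm]

1 then 2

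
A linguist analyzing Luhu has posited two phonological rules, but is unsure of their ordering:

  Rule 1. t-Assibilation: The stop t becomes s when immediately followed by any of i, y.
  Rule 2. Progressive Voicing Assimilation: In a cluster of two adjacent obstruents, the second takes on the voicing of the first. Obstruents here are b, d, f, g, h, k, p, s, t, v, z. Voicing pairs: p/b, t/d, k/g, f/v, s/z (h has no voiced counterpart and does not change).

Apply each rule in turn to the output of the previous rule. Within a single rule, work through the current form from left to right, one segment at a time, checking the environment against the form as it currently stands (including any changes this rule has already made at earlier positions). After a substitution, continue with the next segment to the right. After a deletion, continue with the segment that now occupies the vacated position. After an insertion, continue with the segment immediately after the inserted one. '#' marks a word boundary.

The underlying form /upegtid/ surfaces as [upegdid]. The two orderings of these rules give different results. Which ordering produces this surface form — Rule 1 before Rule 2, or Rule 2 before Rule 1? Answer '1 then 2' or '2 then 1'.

2 then 1

Order 1 then 2:
  1 t-Assibilation: [upegtid] → [upegsid]
  2 Progressive Voicing Assimilation: [upegsid] → [upegzid]
  result: [upegzid]
Order 2 then 1:
  2 Progressive Voicing Assimilation: [upegtid] → [upegdid]
  1 t-Assibilation: no change — [upegdid]
  result: [upegdid]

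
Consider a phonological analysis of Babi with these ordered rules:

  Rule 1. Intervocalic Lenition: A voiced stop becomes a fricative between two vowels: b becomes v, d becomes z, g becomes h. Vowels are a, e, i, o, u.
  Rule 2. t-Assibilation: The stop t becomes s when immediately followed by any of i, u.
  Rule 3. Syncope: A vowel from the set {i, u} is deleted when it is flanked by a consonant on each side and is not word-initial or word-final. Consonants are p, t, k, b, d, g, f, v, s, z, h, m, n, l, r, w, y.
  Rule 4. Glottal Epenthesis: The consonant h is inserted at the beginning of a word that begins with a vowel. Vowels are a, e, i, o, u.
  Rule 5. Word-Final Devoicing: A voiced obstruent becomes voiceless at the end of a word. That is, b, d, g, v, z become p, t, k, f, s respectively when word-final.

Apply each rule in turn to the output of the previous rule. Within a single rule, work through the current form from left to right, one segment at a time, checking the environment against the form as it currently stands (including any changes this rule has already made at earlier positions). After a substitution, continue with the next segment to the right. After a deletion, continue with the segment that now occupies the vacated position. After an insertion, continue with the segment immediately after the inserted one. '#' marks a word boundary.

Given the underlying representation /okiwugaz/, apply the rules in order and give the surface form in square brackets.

Rule 1 Intervocalic Lenition: [okiwugaz] → [okiwuhaz]
Rule 2 t-Assibilation: no change — [okiwuhaz]
Rule 3 Syncope: [okiwuhaz] → [okwhaz]
Rule 4 Glottal Epenthesis: [okwhaz] → [hokwhaz]
Rule 5 Word-Final Devoicing: [hokwhaz] → [hokwhas]

[hokwhas]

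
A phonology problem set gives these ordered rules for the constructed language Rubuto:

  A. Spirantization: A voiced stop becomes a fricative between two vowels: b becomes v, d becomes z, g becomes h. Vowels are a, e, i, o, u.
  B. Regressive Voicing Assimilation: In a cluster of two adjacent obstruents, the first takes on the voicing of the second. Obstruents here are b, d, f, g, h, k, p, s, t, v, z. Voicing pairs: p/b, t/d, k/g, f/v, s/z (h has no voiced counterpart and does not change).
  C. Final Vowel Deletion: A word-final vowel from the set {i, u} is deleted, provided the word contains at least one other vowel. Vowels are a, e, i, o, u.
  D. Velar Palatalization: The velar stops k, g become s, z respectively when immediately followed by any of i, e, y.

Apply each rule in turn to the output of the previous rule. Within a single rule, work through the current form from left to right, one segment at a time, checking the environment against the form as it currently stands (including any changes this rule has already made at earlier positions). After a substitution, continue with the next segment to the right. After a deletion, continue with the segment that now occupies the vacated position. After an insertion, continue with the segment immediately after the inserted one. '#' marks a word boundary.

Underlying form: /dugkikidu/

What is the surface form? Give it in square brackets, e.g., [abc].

[duksisiz]

A Spirantization: [dugkikidu] → [dugkikizu]
B Regressive Voicing Assimilation: [dugkikizu] → [dukkikizu]
C Final Vowel Deletion: [dukkikizu] → [dukkikiz]
D Velar Palatalization: [dukkikiz] → [duksisiz]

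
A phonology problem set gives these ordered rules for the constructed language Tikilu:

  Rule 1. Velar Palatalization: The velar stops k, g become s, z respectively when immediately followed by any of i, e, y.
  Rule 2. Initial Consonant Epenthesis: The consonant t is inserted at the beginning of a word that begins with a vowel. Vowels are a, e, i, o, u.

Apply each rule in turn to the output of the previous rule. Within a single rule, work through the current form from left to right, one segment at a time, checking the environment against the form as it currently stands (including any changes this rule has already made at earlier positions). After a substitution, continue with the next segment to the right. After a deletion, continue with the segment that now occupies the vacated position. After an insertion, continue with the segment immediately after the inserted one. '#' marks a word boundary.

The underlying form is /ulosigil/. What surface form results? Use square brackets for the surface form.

Rule 1 Velar Palatalization: [ulosigil] → [ulosizil]
Rule 2 Initial Consonant Epenthesis: [ulosizil] → [tulosizil]

[tulosizil]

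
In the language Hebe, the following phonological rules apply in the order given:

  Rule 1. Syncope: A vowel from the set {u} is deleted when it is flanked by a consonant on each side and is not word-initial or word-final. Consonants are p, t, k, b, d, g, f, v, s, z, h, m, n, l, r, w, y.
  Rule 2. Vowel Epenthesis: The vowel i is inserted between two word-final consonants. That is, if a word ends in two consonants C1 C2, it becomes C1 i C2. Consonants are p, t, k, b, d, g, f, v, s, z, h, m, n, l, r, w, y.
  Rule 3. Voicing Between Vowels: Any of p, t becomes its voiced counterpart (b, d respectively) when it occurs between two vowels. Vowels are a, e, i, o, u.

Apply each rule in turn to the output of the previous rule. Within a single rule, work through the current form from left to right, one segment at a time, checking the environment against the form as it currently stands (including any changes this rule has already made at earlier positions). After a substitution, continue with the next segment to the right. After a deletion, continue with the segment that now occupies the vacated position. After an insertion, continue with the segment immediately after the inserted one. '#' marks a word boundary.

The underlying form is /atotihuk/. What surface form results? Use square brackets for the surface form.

[adodihik]

Rule 1 Syncope: [atotihuk] → [atotihk]
Rule 2 Vowel Epenthesis: [atotihk] → [atotihik]
Rule 3 Voicing Between Vowels: [atotihik] → [adodihik]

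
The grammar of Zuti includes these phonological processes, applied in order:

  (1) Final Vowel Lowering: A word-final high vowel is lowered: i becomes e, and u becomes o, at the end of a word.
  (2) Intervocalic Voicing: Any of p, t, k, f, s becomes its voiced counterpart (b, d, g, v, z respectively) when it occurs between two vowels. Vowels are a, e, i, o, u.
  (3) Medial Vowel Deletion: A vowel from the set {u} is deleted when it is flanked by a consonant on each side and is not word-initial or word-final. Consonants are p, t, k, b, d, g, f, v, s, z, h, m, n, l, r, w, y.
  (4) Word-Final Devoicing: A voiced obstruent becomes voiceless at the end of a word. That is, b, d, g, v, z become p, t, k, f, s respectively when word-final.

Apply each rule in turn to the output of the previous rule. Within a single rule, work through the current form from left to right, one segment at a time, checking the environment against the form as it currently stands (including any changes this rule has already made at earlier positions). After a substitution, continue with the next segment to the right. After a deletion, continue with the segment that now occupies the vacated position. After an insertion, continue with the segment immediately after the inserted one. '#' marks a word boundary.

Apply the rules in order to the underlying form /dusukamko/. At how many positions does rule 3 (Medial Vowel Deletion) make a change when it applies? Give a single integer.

2

(1) Final Vowel Lowering: no change — [dusukamko]
(2) Intervocalic Voicing: [dusukamko] → [duzugamko]
(3) Medial Vowel Deletion: [duzugamko] → [dzgamko]
(4) Word-Final Devoicing: no change — [dzgamko]
Rule 3 changed 2 position(s).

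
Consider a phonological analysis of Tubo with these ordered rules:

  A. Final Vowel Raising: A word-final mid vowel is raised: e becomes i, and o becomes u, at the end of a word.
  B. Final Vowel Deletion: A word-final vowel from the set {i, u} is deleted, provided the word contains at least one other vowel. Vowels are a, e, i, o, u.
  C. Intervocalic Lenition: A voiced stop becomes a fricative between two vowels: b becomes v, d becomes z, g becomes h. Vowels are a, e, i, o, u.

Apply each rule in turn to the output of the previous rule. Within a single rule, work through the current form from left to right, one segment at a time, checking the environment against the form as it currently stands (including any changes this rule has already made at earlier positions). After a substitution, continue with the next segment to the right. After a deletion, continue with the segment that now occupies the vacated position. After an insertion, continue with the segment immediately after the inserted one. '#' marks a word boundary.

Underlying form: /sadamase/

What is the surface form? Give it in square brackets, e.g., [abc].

A Final Vowel Raising: [sadamase] → [sadamasi]
B Final Vowel Deletion: [sadamasi] → [sadamas]
C Intervocalic Lenition: [sadamas] → [sazamas]

[sazamas]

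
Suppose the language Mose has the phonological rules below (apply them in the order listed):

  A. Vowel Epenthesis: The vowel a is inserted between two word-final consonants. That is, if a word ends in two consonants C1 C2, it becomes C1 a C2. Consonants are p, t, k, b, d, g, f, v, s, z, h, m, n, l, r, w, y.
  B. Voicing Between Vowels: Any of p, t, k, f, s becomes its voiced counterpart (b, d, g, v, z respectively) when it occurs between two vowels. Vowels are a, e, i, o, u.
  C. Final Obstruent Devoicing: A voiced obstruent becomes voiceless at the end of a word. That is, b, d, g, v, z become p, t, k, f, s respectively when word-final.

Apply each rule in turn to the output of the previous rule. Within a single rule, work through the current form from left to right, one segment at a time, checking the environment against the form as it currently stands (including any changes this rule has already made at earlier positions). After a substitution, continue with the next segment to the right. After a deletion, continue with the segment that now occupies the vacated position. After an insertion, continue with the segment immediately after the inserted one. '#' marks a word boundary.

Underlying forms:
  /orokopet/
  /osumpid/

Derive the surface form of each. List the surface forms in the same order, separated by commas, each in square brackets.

[orogobet], [ozumpit]

/orokopet/:
  A Vowel Epenthesis: no change — [orokopet]
  B Voicing Between Vowels: [orokopet] → [orogobet]
  C Final Obstruent Devoicing: no change — [orogobet]
/osumpid/:
  A Vowel Epenthesis: no change — [osumpid]
  B Voicing Between Vowels: [osumpid] → [ozumpid]
  C Final Obstruent Devoicing: [ozumpid] → [ozumpit]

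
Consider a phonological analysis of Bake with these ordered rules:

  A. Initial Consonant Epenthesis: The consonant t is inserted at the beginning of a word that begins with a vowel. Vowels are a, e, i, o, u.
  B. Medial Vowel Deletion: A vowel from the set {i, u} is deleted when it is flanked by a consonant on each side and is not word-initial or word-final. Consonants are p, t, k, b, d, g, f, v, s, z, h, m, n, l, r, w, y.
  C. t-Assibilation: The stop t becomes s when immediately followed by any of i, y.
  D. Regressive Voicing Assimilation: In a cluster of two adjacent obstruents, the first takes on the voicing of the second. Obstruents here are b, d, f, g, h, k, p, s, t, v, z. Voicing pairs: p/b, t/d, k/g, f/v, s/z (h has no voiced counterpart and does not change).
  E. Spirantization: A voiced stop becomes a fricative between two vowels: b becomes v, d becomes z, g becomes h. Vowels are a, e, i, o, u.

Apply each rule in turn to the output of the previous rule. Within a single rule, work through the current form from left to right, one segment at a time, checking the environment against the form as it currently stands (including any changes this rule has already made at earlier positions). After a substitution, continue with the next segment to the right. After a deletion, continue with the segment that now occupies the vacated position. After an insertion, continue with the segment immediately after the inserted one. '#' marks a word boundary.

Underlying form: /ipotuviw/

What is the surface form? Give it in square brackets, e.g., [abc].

[tpodvw]

A Initial Consonant Epenthesis: [ipotuviw] → [tipotuviw]
B Medial Vowel Deletion: [tipotuviw] → [tpotvw]
C t-Assibilation: no change — [tpotvw]
D Regressive Voicing Assimilation: [tpotvw] → [tpodvw]
E Spirantization: no change — [tpodvw]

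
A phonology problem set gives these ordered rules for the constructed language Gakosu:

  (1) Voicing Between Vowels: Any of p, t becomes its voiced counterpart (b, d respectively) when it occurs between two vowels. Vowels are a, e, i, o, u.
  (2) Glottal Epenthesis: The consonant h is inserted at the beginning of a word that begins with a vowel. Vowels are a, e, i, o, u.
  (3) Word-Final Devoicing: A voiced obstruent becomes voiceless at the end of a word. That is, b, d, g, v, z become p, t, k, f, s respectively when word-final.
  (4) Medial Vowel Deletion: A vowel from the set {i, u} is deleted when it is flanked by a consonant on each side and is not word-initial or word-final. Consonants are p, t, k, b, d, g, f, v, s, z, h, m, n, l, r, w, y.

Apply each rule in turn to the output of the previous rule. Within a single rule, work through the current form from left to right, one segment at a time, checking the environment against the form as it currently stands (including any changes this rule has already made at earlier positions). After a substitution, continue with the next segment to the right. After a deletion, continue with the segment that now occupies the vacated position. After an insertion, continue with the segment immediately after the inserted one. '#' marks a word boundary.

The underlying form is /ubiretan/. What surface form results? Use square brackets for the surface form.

[hbredan]

(1) Voicing Between Vowels: [ubiretan] → [ubiredan]
(2) Glottal Epenthesis: [ubiredan] → [hubiredan]
(3) Word-Final Devoicing: no change — [hubiredan]
(4) Medial Vowel Deletion: [hubiredan] → [hbredan]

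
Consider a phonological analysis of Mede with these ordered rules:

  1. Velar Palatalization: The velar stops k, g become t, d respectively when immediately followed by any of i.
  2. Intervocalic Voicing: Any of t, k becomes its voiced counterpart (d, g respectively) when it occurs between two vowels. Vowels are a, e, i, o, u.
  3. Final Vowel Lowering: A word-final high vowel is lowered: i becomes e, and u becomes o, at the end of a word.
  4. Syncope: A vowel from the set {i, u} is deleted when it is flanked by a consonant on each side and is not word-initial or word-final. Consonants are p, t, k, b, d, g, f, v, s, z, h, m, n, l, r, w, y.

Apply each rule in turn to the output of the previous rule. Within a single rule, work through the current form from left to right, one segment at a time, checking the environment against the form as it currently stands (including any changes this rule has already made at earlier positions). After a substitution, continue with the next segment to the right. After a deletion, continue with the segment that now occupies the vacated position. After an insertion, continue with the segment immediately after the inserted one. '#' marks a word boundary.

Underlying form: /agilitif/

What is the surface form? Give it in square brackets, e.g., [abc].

1 Velar Palatalization: [agilitif] → [adilitif]
2 Intervocalic Voicing: [adilitif] → [adilidif]
3 Final Vowel Lowering: no change — [adilidif]
4 Syncope: [adilidif] → [adldf]

[adldf]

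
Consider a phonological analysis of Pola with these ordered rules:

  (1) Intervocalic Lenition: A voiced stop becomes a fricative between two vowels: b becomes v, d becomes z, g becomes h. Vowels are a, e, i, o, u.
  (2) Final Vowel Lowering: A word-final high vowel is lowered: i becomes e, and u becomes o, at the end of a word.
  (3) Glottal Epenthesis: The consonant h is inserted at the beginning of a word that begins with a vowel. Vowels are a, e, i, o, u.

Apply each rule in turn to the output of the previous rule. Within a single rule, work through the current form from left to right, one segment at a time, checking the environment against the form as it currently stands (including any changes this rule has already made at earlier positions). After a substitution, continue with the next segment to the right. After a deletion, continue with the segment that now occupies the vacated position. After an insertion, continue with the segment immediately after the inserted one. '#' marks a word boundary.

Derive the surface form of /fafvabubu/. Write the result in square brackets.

(1) Intervocalic Lenition: [fafvabubu] → [fafvavuvu]
(2) Final Vowel Lowering: [fafvavuvu] → [fafvavuvo]
(3) Glottal Epenthesis: no change — [fafvavuvo]

[fafvavuvo]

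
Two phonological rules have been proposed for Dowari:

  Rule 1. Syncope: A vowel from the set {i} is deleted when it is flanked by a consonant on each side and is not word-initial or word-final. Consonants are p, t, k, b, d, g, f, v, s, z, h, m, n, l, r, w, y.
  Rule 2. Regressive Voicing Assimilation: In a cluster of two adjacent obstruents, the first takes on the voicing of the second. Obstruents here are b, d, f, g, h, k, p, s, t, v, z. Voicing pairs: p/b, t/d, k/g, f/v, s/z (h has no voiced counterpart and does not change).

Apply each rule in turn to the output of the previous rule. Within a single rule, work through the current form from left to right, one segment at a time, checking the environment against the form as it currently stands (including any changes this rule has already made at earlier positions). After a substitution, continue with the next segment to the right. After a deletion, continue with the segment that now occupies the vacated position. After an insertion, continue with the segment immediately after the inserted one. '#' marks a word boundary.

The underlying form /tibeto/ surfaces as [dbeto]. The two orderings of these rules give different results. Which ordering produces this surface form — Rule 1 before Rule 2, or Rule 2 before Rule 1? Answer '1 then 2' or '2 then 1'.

1 then 2

Order 1 then 2:
  1 Syncope: [tibeto] → [tbeto]
  2 Regressive Voicing Assimilation: [tbeto] → [dbeto]
  result: [dbeto]
Order 2 then 1:
  2 Regressive Voicing Assimilation: no change — [tibeto]
  1 Syncope: [tibeto] → [tbeto]
  result: [tbeto]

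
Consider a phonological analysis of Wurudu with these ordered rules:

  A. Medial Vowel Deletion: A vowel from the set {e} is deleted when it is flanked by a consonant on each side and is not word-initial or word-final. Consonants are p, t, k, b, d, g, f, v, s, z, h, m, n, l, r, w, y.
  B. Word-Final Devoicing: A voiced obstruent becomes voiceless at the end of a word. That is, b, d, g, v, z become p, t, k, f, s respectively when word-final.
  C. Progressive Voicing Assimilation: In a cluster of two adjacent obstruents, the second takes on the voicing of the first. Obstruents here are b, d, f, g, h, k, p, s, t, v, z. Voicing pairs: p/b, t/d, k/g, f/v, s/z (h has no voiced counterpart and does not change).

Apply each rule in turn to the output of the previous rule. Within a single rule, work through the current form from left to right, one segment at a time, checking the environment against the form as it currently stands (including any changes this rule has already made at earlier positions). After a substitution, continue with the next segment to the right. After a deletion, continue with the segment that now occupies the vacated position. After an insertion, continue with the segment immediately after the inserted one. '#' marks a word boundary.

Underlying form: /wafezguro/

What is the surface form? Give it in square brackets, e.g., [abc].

[wafskuro]

A Medial Vowel Deletion: [wafezguro] → [wafzguro]
B Word-Final Devoicing: no change — [wafzguro]
C Progressive Voicing Assimilation: [wafzguro] → [wafskuro]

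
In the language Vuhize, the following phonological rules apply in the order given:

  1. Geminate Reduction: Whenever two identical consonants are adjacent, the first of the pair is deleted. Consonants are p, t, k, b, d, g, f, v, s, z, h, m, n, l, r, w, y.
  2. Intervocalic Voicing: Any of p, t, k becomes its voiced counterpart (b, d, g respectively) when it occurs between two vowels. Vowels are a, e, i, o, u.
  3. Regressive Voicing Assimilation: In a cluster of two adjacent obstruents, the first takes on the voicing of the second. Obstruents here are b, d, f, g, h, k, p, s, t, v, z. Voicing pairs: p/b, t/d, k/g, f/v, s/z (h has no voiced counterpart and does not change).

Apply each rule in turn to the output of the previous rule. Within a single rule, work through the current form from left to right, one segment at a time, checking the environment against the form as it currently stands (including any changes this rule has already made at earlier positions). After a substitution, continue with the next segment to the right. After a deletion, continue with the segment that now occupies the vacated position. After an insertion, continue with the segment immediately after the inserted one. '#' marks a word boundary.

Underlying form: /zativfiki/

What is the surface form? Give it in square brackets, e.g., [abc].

[zadiffigi]

1 Geminate Reduction: no change — [zativfiki]
2 Intervocalic Voicing: [zativfiki] → [zadivfigi]
3 Regressive Voicing Assimilation: [zadivfigi] → [zadiffigi]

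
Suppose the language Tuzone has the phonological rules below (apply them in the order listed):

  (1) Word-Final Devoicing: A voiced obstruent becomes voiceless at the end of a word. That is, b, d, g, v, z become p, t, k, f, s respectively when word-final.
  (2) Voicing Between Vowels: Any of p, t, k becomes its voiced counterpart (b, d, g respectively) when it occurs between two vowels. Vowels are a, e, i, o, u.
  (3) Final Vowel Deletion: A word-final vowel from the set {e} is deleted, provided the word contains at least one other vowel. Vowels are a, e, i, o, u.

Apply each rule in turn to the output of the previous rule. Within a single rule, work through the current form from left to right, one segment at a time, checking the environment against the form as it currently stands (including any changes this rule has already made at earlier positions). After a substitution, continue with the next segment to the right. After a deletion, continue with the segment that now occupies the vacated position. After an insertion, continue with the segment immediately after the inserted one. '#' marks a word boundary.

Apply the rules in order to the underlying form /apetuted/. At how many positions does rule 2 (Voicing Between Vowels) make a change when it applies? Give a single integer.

3

(1) Word-Final Devoicing: [apetuted] → [apetutet]
(2) Voicing Between Vowels: [apetutet] → [abedudet]
(3) Final Vowel Deletion: no change — [abedudet]
Rule 2 changed 3 position(s).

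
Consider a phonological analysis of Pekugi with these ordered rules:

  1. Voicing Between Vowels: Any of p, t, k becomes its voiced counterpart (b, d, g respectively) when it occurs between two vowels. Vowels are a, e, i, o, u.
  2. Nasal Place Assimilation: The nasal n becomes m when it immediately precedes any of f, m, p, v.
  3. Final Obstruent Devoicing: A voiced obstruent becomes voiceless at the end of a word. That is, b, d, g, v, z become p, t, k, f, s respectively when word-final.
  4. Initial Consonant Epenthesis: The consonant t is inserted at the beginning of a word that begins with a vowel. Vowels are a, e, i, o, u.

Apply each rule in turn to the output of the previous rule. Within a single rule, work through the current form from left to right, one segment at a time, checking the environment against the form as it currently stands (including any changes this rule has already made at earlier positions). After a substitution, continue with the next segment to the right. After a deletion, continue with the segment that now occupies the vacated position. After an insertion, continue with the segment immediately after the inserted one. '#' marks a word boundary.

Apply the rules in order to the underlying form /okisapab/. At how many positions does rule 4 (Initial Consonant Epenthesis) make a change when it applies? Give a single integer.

1 Voicing Between Vowels: [okisapab] → [ogisabab]
2 Nasal Place Assimilation: no change — [ogisabab]
3 Final Obstruent Devoicing: [ogisabab] → [ogisabap]
4 Initial Consonant Epenthesis: [ogisabap] → [togisabap]
Rule 4 changed 1 position(s).

1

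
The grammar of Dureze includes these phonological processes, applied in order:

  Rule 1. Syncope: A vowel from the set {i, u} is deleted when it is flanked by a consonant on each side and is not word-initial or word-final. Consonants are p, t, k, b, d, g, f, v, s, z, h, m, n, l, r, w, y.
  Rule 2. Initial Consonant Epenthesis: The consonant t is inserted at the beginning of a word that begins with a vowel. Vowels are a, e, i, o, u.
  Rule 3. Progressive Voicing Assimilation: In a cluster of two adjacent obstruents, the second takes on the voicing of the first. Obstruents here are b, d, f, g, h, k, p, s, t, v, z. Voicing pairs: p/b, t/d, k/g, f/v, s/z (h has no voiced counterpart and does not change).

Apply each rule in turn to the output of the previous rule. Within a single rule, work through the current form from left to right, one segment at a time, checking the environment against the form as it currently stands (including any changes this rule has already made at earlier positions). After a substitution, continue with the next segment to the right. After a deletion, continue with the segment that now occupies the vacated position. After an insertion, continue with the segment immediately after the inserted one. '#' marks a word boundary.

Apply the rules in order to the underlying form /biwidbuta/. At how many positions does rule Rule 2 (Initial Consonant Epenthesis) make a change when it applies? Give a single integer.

0

Rule 1 Syncope: [biwidbuta] → [bwdbta]
Rule 2 Initial Consonant Epenthesis: no change — [bwdbta]
Rule 3 Progressive Voicing Assimilation: [bwdbta] → [bwdbda]
Rule Rule 2 changed 0 position(s).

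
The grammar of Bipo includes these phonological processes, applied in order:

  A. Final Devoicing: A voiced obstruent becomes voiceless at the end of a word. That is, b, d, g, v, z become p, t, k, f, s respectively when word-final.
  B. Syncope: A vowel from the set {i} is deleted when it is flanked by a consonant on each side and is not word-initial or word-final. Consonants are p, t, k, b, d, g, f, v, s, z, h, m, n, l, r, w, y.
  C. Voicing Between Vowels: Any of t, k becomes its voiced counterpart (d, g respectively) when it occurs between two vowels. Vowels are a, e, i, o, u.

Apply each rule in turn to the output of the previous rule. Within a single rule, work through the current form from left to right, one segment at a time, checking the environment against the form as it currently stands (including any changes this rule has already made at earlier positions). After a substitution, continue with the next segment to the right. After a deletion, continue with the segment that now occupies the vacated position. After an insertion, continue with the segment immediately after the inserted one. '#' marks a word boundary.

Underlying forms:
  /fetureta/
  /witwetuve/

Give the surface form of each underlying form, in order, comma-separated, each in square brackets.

/fetureta/:
  A Final Devoicing: no change — [fetureta]
  B Syncope: no change — [fetureta]
  C Voicing Between Vowels: [fetureta] → [fedureda]
/witwetuve/:
  A Final Devoicing: no change — [witwetuve]
  B Syncope: [witwetuve] → [wtwetuve]
  C Voicing Between Vowels: [wtwetuve] → [wtweduve]

[fedureda], [wtweduve]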